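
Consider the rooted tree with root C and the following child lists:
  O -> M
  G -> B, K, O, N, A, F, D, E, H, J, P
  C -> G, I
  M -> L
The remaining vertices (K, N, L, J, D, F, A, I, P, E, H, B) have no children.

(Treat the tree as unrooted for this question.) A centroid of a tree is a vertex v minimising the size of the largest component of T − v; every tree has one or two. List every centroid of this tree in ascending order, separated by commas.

G

Delete G: the remaining components have sizes 3, 2, 1, 1, 1, 1, 1, 1, 1, 1, 1, 1. Max 3 ≤ 8, so G is a centroid.
Every other node leaves some component of size > 8, so the centroid is unique.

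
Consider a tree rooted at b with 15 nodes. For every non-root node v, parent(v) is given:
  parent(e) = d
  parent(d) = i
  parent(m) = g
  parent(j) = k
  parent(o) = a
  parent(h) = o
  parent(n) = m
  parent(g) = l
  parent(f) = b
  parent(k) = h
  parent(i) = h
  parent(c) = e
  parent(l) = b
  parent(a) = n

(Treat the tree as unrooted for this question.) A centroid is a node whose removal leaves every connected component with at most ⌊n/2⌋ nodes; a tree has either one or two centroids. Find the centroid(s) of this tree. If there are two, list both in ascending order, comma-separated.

Delete o: the remaining components have sizes 7, 7. Max 7 ≤ 7, so o is a centroid.
Every other node leaves some component of size > 7, so the centroid is unique.

o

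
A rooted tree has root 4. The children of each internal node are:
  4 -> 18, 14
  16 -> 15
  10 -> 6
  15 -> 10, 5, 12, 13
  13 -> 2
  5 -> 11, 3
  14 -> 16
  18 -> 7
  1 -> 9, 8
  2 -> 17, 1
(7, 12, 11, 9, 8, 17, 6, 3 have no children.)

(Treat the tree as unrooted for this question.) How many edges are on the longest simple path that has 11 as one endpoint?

The node farthest from 11 is 7, via 11 – 5 – 15 – 16 – 14 – 4 – 18 – 7 — 7 edges.

7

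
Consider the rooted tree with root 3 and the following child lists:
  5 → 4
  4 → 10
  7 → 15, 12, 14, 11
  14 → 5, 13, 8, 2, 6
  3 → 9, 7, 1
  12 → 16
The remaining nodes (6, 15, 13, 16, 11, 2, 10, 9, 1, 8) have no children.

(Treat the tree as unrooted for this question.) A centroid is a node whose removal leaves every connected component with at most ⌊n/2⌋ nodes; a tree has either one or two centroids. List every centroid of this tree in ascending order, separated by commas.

7, 14

Delete 14: the remaining components have sizes 8, 3, 1, 1, 1, 1. Max 8 ≤ 8, so 14 is a centroid.
Its neighbour 7 also leaves a largest component of size 8, so both are centroids.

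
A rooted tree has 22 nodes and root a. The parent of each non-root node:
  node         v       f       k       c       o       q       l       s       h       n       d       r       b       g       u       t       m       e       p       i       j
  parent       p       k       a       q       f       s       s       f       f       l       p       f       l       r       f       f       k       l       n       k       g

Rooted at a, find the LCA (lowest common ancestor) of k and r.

Ancestors of k (toward the root): k, a.
Ancestors of r: r, f, k, a.
The deepest node appearing in both lists is k.

k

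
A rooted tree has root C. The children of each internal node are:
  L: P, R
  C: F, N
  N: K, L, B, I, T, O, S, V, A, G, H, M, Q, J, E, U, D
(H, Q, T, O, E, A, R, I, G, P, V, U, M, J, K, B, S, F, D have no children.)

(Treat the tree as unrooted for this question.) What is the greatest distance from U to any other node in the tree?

3

The node farthest from U is R (P, F also at distance 3), via U–N–L–R — 3 edges.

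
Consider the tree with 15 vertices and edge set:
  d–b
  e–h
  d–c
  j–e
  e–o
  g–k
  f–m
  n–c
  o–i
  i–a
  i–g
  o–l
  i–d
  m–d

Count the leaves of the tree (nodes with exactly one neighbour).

Degree-1 nodes: a, b, f, h, j, k, l, n — 8 of them.

8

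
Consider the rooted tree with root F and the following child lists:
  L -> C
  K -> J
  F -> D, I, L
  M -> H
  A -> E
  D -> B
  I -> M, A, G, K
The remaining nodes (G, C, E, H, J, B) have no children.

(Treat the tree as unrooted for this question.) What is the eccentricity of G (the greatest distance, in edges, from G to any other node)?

A farthest node from G is C (B also at distance 4).
The path G–I–F–L–C has 4 edges.

4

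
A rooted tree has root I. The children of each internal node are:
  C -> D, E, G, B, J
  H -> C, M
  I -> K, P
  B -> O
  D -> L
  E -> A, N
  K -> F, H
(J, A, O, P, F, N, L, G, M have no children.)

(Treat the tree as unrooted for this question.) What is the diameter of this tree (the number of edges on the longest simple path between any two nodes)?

6

Starting from P, a farthest node is O at distance 6.
One longest path: P-I-K-H-C-B-O.
So the diameter is 6.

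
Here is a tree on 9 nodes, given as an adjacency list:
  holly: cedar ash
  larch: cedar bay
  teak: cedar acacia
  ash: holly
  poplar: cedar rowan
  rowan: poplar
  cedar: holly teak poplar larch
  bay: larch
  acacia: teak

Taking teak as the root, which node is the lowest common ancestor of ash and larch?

Path ash→root: ash holly cedar teak; path larch→root: larch cedar teak.
First common node: cedar.

cedar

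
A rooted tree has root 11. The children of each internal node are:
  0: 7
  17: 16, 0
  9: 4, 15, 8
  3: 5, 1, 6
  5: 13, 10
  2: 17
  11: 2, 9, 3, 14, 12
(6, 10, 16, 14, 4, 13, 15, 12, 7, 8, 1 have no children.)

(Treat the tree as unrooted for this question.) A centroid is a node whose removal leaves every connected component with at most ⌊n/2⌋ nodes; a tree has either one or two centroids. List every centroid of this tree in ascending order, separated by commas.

Removing 11 splits the tree into components of sizes 6, 5, 4, 1, 1; the largest is 6 ≤ ⌊18/2⌋ = 9.
No neighbour of 11 does as well, so 11 is the unique centroid.

11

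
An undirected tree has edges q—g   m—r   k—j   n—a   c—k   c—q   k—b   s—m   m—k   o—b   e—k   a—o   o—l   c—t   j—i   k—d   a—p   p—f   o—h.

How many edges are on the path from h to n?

h - o - a - n: 3 edges.

3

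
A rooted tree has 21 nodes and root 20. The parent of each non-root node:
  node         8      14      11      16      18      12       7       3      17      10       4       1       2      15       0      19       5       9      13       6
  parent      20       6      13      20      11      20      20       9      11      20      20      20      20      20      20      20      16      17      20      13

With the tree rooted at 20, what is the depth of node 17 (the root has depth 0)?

3

Climbing from 17 to the root: 17–11–13–20. That's 3 steps.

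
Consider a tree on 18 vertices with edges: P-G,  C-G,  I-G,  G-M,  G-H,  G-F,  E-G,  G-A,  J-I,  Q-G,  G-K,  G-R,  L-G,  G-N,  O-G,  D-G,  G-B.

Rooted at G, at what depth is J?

2

Climbing from J to the root: J–I–G. That's 2 steps.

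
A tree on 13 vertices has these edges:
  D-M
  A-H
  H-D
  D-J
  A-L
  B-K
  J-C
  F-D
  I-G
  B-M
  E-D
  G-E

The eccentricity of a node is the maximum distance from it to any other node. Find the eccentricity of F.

4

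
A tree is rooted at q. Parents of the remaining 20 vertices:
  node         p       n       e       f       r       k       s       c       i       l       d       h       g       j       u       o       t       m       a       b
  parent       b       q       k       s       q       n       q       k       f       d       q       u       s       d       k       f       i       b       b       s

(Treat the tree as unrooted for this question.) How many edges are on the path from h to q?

4

Walking from h: h–u–k–n–q. Length 4.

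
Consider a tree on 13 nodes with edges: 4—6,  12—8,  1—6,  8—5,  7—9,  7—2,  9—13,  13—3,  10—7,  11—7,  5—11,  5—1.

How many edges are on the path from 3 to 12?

7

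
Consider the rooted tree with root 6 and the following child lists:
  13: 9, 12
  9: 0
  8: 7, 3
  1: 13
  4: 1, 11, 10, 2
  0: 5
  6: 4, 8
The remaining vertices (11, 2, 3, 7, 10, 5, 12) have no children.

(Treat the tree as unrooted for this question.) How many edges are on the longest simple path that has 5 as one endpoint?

8

Distances from 5 peak at 8, attained at 7 (3 also at distance 8).
5-0-9-13-1-4-6-8-7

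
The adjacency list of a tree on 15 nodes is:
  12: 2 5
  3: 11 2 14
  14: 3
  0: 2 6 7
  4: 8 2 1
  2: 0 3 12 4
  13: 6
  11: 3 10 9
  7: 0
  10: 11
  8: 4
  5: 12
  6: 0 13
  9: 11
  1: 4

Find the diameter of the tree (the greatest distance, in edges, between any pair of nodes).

Starting from 9, a farthest node is 13 at distance 6.
One longest path: 9–11–3–2–0–6–13.
So the diameter is 6.

6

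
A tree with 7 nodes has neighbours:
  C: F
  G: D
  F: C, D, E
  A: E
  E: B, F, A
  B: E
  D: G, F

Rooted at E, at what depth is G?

3

Path from E to G: E–F–D–G, which has 3 edges.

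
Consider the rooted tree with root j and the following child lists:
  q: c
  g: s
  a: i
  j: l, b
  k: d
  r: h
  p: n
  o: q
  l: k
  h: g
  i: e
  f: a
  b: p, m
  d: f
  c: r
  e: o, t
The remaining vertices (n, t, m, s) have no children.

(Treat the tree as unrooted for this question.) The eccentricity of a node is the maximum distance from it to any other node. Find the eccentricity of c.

13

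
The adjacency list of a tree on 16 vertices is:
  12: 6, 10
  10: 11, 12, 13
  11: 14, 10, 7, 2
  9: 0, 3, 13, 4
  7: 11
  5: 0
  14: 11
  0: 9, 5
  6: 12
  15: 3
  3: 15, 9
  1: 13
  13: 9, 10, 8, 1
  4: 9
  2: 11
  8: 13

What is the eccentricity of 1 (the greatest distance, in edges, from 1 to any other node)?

4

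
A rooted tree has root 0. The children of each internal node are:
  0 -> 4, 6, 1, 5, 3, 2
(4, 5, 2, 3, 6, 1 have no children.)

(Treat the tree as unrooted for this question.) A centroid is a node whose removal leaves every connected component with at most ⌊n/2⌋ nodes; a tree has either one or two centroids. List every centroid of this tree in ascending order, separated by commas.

Removing 0 splits the tree into components of sizes 1, 1, 1, 1, 1, 1; the largest is 1 ≤ ⌊7/2⌋ = 3.
No neighbour of 0 does as well, so 0 is the unique centroid.

0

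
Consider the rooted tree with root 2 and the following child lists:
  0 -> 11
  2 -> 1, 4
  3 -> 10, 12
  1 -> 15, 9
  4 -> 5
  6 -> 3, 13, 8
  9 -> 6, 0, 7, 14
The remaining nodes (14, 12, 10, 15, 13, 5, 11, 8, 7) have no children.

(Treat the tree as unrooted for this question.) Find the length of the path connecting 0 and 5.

5

The path is 0–9–1–2–4–5, which has 5 edges.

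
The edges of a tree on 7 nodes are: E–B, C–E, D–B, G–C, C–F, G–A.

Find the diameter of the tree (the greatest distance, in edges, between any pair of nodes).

5

A longest path is D–B–E–C–G–A, with 5 edges.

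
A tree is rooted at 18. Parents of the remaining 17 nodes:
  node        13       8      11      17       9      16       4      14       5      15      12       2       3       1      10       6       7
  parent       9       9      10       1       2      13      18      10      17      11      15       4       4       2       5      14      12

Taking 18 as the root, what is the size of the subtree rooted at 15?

3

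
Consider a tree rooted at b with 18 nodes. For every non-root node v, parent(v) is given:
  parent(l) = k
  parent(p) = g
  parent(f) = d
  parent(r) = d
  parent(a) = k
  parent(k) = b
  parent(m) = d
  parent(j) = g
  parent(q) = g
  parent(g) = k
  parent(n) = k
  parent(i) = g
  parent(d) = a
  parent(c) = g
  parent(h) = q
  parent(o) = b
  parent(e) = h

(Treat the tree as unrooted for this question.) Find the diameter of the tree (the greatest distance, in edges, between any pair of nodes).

Starting from e, a farthest node is m at distance 7.
One longest path: e - h - q - g - k - a - d - m.
So the diameter is 7.

7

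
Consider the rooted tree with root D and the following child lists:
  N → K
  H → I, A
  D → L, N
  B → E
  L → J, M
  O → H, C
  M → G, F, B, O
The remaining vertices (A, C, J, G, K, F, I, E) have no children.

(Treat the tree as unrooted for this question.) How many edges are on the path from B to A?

4

The path is B–M–O–H–A, which has 4 edges.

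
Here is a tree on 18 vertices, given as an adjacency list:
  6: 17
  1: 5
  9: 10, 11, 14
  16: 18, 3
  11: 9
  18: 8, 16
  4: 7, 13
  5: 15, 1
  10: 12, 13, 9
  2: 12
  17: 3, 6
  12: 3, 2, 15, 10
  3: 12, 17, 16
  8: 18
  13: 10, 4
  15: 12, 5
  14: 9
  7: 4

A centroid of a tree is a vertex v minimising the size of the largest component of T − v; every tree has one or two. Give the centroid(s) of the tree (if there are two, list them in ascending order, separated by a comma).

12

If 12 is removed the pieces have sizes 7, 6, 3, 1, all ≤ ⌊18/2⌋ = 9.
No neighbour of 12 does as well, so 12 is the unique centroid.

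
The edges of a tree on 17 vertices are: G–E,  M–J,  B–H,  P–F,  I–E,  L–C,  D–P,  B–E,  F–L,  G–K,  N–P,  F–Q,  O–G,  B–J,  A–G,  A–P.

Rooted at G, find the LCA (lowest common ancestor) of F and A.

Ancestors of F (toward the root): F, P, A, G.
Ancestors of A: A, G.
The deepest node appearing in both lists is A.

A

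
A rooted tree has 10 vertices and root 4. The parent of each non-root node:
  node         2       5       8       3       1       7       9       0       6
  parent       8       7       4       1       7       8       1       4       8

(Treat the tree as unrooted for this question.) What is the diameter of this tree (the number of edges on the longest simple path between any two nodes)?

5

Starting from 0, a farthest node is 3 at distance 5.
One longest path: 0-4-8-7-1-3.
So the diameter is 5.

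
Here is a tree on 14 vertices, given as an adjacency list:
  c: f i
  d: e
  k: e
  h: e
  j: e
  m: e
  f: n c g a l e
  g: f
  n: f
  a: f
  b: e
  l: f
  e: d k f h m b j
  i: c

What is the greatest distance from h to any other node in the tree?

Distances from h peak at 4, attained at i.
h – e – f – c – i

4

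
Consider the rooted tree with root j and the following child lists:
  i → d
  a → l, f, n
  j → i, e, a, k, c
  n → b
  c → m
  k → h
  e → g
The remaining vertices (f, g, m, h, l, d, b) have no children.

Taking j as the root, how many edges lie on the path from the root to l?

2

Path from j to l: j–a–l, which has 2 edges.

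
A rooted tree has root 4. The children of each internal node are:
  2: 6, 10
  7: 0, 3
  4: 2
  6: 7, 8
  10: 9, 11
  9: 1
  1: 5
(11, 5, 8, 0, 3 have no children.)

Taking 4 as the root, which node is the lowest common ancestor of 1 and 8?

2

Ancestors of 1 (toward the root): 1, 9, 10, 2, 4.
Ancestors of 8: 8, 6, 2, 4.
The deepest node appearing in both lists is 2.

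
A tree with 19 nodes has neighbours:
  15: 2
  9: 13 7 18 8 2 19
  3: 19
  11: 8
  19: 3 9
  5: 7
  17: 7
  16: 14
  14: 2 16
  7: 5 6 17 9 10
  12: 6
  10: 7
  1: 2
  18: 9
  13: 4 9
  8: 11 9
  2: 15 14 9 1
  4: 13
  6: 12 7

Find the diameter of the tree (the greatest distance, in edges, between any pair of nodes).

6

Starting from 16, a farthest node is 12 at distance 6.
One longest path: 16-14-2-9-7-6-12.
So the diameter is 6.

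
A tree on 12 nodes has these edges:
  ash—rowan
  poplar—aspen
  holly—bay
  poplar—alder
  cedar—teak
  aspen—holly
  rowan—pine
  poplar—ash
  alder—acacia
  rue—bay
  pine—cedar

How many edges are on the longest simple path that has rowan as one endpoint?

6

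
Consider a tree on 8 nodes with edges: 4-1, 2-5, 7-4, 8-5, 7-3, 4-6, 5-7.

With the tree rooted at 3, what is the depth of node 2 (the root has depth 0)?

3

Path from 3 to 2: 3–7–5–2, which has 3 edges.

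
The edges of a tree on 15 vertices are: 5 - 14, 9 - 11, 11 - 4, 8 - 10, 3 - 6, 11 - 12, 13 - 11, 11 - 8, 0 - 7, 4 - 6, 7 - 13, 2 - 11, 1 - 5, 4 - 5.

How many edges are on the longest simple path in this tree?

6

Starting from 0, a farthest node is 14 at distance 6.
One longest path: 0-7-13-11-4-5-14.
So the diameter is 6.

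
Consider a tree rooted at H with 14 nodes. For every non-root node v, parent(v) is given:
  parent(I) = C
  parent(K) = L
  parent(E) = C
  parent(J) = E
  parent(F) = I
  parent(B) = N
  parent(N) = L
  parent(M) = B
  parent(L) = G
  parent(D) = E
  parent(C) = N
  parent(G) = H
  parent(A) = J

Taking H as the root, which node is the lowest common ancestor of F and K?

F's ancestor chain is F, I, C, N, L, G, H and K's is K, L, G, H; they first meet at L.

L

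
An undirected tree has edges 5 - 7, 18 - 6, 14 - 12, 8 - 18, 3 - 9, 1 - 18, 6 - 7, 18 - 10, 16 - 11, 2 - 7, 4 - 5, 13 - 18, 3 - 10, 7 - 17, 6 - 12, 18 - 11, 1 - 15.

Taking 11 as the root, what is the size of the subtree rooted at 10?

3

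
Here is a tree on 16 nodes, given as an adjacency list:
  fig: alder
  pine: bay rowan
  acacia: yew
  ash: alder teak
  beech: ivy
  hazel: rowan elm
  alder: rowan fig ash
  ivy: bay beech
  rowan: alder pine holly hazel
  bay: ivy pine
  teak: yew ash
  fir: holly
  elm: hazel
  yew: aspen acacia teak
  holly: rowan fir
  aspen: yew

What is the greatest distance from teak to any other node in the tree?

Distances from teak peak at 7, attained at beech.
teak–ash–alder–rowan–pine–bay–ivy–beech

7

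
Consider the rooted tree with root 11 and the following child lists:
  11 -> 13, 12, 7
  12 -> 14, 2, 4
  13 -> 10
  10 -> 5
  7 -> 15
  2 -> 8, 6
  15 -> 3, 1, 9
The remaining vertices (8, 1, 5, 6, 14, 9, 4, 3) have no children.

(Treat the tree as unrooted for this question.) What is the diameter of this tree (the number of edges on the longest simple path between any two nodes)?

A longest path is 5 - 10 - 13 - 11 - 12 - 2 - 8, with 6 edges.

6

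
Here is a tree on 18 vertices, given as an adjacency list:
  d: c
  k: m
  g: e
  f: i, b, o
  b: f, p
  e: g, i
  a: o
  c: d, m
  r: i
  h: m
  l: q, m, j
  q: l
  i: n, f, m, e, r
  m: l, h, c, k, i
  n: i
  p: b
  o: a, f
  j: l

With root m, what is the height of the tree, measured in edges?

The longest root-to-leaf path is m–i–f–b–p (4 edges).

4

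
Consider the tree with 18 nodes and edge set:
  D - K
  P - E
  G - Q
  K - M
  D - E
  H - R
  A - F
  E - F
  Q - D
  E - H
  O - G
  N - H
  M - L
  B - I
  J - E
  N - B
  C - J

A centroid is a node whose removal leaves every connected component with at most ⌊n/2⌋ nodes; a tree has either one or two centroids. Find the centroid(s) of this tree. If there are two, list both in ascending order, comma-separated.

E

If E is removed the pieces have sizes 7, 5, 2, 2, 1, all ≤ ⌊18/2⌋ = 9.
Every other node leaves some component of size > 9, so the centroid is unique.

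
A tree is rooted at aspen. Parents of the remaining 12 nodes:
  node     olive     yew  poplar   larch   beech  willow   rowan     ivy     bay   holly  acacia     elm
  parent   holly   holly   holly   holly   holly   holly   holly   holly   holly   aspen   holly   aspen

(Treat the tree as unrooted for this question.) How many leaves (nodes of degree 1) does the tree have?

11

Degree-1 nodes: acacia, bay, beech, elm, ivy, larch, olive, poplar, rowan, willow, yew — 11 of them.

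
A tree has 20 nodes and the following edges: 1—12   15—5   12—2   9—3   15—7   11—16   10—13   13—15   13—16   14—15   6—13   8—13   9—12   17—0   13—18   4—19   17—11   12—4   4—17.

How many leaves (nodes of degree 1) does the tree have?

12

The leaves are 0, 1, 2, 3, 5, 6, 7, 8, 10, 14, 18, 19.
That is 12 leaves.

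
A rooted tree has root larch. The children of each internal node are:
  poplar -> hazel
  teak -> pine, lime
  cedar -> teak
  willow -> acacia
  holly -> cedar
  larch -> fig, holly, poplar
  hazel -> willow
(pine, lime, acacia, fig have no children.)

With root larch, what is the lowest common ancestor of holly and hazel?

larch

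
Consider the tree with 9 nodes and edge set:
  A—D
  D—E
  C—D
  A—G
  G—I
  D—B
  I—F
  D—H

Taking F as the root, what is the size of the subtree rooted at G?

Descendants of G (including itself): G, A, D, B, E, H, C. That's 7.

7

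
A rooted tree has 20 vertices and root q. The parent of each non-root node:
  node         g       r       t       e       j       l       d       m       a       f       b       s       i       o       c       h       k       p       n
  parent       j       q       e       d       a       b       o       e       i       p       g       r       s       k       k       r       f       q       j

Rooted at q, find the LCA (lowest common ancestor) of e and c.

Ancestors of e (toward the root): e, d, o, k, f, p, q.
Ancestors of c: c, k, f, p, q.
The deepest node appearing in both lists is k.

k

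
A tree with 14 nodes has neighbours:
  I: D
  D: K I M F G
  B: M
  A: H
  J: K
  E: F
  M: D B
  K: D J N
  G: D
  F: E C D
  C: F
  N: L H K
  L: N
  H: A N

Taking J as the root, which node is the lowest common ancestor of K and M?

K

Ancestors of K (toward the root): K, J.
Ancestors of M: M, D, K, J.
The deepest node appearing in both lists is K.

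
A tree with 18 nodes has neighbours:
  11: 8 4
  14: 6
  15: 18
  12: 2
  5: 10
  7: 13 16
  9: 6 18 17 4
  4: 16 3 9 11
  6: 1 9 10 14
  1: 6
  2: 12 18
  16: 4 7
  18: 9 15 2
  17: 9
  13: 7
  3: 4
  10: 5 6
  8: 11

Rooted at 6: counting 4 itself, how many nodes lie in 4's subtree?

7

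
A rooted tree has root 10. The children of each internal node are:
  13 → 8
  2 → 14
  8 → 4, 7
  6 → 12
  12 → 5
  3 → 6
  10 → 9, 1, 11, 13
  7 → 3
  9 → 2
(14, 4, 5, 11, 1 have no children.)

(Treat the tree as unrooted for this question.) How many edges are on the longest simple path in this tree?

BFS from 5 reaches 14 last, at distance 10; BFS from 14 confirms no node is farther.
Path: 5-12-6-3-7-8-13-10-9-2-14.

10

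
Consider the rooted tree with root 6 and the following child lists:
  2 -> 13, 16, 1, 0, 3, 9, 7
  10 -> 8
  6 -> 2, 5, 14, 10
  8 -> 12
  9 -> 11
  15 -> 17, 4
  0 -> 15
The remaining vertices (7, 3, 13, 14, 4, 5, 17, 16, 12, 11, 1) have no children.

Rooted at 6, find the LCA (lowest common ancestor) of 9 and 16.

2

9's ancestor chain is 9, 2, 6 and 16's is 16, 2, 6; they first meet at 2.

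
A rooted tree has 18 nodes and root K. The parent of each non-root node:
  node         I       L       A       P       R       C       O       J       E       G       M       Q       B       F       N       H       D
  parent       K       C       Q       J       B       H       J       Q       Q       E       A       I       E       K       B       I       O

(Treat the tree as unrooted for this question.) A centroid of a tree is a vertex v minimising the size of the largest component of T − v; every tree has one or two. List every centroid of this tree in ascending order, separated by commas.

If Q is removed the pieces have sizes 6, 5, 4, 2, all ≤ ⌊18/2⌋ = 9.
Every other node leaves some component of size > 9, so the centroid is unique.

Q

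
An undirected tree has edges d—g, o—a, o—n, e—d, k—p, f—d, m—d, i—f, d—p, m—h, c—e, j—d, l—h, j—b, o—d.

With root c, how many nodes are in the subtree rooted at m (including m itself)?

3

The subtree rooted at m contains: m, h, l — 3 nodes.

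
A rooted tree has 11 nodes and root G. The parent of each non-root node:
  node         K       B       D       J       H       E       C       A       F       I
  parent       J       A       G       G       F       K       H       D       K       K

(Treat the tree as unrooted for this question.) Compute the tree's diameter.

A longest path is B–A–D–G–J–K–F–H–C, with 8 edges.

8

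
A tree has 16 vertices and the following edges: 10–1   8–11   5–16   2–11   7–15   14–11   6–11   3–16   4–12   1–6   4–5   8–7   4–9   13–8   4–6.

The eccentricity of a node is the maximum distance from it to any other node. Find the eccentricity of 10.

6

A farthest node from 10 is 15 (3 also at distance 6).
The path 10–1–6–11–8–7–15 has 6 edges.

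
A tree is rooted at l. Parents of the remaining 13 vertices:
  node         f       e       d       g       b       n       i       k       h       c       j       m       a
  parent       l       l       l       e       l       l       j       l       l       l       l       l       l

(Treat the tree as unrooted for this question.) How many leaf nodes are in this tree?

Exactly 11 nodes have a single neighbour: a, b, c, d, f, g, h, i, k, m, n.

11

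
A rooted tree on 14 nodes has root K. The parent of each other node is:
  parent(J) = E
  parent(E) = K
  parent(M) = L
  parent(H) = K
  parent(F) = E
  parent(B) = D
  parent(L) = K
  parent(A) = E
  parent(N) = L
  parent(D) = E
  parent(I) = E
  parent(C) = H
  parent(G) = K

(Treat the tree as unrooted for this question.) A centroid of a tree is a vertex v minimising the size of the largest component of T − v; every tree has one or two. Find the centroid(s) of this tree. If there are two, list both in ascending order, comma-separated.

E, K

Delete K: the remaining components have sizes 7, 3, 2, 1. Max 7 ≤ 7, so K is a centroid.
E is adjacent to K and is also a centroid (the largest component after removing it is likewise 7).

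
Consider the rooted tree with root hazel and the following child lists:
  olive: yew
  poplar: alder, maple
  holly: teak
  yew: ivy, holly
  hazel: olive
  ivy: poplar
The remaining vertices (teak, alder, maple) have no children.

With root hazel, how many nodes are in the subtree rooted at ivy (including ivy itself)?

4

The subtree rooted at ivy contains: ivy, poplar, alder, maple — 4 nodes.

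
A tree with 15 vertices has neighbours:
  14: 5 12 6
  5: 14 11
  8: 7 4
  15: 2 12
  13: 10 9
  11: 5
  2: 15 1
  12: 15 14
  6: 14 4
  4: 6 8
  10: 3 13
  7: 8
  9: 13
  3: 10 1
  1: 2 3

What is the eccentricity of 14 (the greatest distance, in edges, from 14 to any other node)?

Distances from 14 peak at 8, attained at 9.
14–12–15–2–1–3–10–13–9

8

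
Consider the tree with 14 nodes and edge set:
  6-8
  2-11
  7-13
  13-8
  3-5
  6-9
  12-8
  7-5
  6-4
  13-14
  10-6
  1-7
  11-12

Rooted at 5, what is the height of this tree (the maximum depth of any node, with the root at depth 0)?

The longest root-to-leaf path is 5–7–13–8–12–11–2 (6 edges).

6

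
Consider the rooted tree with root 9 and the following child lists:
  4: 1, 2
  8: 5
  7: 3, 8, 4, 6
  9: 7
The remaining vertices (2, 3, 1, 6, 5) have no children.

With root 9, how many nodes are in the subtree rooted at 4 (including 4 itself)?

4's subtree: {4, 1, 2}, size 3.

3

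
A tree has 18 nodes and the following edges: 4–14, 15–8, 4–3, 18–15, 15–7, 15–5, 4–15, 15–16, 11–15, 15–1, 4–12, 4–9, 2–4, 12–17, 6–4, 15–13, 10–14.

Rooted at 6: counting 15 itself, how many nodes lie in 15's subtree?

9

Descendants of 15 (including itself): 15, 8, 5, 11, 7, 13, 18, 1, 16. That's 9.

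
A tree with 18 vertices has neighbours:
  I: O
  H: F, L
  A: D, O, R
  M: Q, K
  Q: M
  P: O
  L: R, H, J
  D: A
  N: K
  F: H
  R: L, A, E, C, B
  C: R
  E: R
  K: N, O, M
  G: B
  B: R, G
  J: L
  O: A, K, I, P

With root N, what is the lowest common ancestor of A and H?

A

Path A→root: A O K N; path H→root: H L R A O K N.
First common node: A.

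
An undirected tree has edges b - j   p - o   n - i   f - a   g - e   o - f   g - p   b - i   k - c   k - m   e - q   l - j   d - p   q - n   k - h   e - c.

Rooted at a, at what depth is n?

7

Path from a to n: a – f – o – p – g – e – q – n, which has 7 edges.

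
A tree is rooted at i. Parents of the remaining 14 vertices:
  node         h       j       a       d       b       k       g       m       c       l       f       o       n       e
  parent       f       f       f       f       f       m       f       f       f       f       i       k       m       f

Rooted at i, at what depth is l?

2

Path from i to l: i–f–l, which has 2 edges.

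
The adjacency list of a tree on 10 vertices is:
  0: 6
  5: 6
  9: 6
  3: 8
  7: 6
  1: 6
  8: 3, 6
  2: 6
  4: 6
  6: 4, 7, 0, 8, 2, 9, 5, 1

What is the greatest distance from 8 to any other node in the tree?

A farthest node from 8 is 9 (0, 4, 1, 2, 7, 5 also at distance 2).
The path 8 – 6 – 9 has 2 edges.

2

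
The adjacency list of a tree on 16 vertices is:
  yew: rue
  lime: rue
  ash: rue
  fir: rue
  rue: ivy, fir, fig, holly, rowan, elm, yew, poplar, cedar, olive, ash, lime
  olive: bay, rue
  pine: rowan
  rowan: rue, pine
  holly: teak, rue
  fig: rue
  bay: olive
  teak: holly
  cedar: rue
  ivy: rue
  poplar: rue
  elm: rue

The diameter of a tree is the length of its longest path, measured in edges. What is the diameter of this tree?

4

A longest path is pine - rowan - rue - olive - bay, with 4 edges.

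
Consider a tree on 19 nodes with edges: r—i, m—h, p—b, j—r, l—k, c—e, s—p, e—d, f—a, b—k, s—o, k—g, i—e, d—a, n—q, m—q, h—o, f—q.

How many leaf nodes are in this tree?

Degree-1 nodes: c, g, j, l, n — 5 of them.

5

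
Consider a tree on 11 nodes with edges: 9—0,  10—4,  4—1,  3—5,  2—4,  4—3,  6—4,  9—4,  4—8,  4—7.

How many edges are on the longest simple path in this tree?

Starting from 0, a farthest node is 5 at distance 4.
One longest path: 0-9-4-3-5.
So the diameter is 4.

4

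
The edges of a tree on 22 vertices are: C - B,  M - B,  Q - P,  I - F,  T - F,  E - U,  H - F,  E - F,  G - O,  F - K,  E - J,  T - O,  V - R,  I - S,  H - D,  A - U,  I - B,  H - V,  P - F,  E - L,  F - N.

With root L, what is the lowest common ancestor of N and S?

Path N→root: N F E L; path S→root: S I F E L.
First common node: F.

F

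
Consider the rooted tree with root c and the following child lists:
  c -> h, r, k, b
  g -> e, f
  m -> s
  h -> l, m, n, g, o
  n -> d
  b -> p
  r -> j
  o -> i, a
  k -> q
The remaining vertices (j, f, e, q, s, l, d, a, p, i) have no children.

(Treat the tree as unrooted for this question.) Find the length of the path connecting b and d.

b - c - h - n - d: 4 edges.

4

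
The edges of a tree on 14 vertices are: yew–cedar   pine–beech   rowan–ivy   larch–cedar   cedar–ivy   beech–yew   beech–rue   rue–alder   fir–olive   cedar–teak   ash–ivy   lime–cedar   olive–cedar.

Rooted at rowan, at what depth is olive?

Climbing from olive to the root: olive → cedar → ivy → rowan. That's 3 steps.

3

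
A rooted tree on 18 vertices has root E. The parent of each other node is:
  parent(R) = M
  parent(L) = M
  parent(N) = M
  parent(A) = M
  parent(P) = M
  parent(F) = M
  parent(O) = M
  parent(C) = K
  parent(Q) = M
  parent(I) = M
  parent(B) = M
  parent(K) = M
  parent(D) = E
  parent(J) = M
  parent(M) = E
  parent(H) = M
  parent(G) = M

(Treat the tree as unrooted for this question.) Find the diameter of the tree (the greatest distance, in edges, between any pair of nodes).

4

A longest path is D – E – M – K – C, with 4 edges.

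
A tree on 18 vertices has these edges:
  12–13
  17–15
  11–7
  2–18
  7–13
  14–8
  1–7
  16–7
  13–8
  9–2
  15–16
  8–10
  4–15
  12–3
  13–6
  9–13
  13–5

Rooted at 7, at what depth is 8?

7 – 13 – 8 — 2 edges.

2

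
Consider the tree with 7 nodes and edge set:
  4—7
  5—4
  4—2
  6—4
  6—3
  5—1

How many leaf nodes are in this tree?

4

Degree-1 nodes: 1, 2, 3, 7 — 4 of them.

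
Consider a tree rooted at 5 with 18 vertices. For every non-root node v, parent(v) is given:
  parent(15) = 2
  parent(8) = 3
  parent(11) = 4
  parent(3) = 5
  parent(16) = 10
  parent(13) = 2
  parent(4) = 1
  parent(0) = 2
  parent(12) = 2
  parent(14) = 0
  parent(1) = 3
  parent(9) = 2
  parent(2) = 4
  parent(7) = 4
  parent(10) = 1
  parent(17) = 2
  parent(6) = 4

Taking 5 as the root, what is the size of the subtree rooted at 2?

8

The subtree rooted at 2 contains: 2, 0, 15, 17, 13, 9, 12, 14 — 8 nodes.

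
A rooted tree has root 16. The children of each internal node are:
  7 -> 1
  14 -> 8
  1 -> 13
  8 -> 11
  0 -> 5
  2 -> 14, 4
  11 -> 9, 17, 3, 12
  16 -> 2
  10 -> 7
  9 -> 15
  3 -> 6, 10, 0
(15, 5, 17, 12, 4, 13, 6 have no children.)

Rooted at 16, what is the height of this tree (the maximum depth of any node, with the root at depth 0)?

13 sits deepest: 16 → 2 → 14 → 8 → 11 → 3 → 10 → 7 → 1 → 13 — 9 edges from the root.

9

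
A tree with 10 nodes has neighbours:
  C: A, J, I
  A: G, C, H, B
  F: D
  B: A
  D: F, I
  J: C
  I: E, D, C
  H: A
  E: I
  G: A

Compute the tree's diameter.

5

BFS from F reaches G last, at distance 5; BFS from G confirms no node is farther.
Path: F - D - I - C - A - G.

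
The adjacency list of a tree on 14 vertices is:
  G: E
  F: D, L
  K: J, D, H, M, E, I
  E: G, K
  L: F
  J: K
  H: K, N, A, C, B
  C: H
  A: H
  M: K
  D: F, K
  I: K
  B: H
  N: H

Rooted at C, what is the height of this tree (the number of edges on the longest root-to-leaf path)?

5

A deepest node is L, reached by C – H – K – D – F – L.
That path has 5 edges, so the height is 5.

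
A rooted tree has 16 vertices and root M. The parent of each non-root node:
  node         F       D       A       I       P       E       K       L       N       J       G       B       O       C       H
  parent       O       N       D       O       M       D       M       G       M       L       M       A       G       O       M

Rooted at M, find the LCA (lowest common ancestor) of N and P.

M

Ancestors of N (toward the root): N, M.
Ancestors of P: P, M.
The deepest node appearing in both lists is M.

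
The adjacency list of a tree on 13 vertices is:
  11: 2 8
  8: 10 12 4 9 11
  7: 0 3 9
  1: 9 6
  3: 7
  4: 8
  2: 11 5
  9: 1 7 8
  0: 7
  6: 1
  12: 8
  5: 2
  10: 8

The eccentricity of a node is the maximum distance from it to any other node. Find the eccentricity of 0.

The node farthest from 0 is 5, via 0–7–9–8–11–2–5 — 6 edges.

6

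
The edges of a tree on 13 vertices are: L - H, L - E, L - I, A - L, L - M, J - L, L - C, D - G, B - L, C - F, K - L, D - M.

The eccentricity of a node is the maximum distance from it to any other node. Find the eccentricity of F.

5

Distances from F peak at 5, attained at G.
F–C–L–M–D–G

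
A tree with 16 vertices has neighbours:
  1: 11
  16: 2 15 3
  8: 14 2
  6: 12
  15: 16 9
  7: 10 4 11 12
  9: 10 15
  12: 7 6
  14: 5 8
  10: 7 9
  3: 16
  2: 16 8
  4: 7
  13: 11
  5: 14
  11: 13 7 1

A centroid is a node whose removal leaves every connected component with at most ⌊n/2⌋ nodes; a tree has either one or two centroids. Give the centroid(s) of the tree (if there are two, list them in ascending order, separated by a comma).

9, 10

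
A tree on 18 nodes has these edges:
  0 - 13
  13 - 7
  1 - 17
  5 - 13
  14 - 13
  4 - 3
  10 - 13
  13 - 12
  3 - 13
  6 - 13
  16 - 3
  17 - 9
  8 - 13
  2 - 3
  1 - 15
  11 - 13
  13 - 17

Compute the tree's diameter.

5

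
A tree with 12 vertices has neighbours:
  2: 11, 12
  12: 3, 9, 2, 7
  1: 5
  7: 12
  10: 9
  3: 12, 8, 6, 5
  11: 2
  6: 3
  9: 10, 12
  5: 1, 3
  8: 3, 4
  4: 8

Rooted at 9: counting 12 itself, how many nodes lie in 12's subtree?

10

The subtree rooted at 12 contains: 12, 2, 3, 7, 11, 8, 6, 5, 4, 1 — 10 nodes.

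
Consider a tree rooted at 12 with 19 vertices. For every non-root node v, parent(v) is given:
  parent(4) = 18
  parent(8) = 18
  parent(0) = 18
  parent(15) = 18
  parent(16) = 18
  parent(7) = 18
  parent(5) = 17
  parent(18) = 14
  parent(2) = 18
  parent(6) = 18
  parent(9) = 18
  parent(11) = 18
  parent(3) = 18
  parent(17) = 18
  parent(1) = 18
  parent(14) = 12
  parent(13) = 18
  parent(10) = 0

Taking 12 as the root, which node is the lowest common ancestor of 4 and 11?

18

Path 4→root: 4 18 14 12; path 11→root: 11 18 14 12.
First common node: 18.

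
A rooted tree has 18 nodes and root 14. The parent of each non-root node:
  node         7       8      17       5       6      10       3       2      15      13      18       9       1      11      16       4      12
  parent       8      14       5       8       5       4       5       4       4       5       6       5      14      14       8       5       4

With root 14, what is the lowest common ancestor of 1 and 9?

Ancestors of 1 (toward the root): 1, 14.
Ancestors of 9: 9, 5, 8, 14.
The deepest node appearing in both lists is 14.

14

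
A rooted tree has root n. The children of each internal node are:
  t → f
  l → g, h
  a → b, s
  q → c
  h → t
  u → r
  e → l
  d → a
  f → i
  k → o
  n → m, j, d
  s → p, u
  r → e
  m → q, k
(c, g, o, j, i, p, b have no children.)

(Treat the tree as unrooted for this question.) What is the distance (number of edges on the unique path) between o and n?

Walking from o: o - k - m - n. Length 3.

3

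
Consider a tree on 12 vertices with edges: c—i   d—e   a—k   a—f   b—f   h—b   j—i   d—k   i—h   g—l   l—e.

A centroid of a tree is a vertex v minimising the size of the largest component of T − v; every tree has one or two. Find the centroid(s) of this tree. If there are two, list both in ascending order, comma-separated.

a, f

Delete a: the remaining components have sizes 6, 5. Max 6 ≤ 6, so a is a centroid.
f is adjacent to a and is also a centroid (the largest component after removing it is likewise 6).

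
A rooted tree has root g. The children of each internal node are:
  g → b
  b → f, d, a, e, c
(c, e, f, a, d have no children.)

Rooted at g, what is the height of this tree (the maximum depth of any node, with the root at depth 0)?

2

f sits deepest: g – b – f — 2 edges from the root.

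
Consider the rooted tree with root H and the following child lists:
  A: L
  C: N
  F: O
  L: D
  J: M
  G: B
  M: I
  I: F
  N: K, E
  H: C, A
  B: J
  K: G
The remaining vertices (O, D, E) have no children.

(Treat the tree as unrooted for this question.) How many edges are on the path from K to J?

3

Walking from K: K–G–B–J. Length 3.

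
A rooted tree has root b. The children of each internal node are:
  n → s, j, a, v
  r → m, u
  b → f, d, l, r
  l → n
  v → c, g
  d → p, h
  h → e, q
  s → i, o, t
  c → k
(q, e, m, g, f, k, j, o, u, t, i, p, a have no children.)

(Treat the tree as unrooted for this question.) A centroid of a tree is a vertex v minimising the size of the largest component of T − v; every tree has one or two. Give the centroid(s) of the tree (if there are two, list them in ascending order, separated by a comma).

l, n

Delete l: the remaining components have sizes 11, 10. Max 11 ≤ 11, so l is a centroid.
n is adjacent to l and is also a centroid (the largest component after removing it is likewise 11).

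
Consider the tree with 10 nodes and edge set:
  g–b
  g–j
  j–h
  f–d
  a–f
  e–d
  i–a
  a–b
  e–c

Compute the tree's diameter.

8

A longest path is c – e – d – f – a – b – g – j – h, with 8 edges.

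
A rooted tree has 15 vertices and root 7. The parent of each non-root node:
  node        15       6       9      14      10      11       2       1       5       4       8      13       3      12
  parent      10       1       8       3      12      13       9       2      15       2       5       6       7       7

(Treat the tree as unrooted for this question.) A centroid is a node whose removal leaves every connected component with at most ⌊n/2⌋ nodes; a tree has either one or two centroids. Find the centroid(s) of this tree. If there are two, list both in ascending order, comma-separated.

Removing 8 splits the tree into components of sizes 7, 7; the largest is 7 ≤ ⌊15/2⌋ = 7.
Every other node leaves some component of size > 7, so the centroid is unique.

8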